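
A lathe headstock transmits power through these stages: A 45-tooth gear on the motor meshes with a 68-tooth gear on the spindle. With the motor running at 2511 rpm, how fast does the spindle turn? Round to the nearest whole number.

Gear mesh: ratio = 68/45 = 1.5111, so the spindle turns at 2511 / 1.5111 = 1661.7 rpm.

1662 rpm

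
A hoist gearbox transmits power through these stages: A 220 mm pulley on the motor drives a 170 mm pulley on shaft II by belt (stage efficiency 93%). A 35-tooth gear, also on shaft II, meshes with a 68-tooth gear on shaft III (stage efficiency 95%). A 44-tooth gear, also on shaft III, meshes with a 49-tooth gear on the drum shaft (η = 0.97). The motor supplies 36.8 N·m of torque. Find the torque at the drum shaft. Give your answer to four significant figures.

52.73 N·m

belt 170/220 = 0.77273 → τ = 36.8·0.77273·0.93 = 26.446 N·m
gear mesh 68/35 = 1.9429 → τ = 26.446·1.9429·0.95 = 48.811 N·m
gear mesh 49/44 = 1.1136 → τ = 48.811·1.1136·0.97 = 52.727 N·m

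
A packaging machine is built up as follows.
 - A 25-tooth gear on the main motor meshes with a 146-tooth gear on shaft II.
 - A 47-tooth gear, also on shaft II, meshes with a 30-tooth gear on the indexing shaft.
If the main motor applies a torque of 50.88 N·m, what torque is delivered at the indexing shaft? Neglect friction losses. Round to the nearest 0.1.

189.7 N·m

Gear mesh: ratio = 146/25 = 5.84; torque at shaft II = 50.88 × 5.84 = 297.14 N·m.
Gear mesh: ratio = 30/47 = 0.6383; torque at the indexing shaft = 297.14 × 0.6383 = 189.66 N·m.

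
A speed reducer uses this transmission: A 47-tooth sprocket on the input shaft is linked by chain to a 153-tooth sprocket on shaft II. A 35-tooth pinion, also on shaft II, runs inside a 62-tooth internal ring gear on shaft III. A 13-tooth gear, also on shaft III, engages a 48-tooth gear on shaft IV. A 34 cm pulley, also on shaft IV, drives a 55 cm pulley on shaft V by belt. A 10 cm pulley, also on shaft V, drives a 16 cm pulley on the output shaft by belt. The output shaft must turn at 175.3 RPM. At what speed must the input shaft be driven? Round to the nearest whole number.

Overall ratio R = 3.2553 × 1.7714 × 3.6923 × 1.6176 × 1.6 = 55.109.
Required input speed = output speed × R = 175.3 × 55.109 = 9660.5 RPM.

9661 RPM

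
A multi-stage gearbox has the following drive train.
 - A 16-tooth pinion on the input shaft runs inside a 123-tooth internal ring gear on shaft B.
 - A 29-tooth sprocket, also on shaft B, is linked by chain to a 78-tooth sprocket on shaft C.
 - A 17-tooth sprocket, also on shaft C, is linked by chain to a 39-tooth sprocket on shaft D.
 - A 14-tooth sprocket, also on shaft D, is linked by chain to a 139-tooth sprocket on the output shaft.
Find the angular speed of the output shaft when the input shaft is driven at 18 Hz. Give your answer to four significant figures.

internal gear 123/16 = 7.6875 → 18/7.6875 = 2.3415 Hz
chain 78/29 = 2.6897 → 2.3415/2.6897 = 0.87054 Hz
chain 39/17 = 2.2941 → 0.87054/2.2941 = 0.37947 Hz
chain 139/14 = 9.9286 → 0.37947/9.9286 = 0.03822 Hz

0.03822 Hz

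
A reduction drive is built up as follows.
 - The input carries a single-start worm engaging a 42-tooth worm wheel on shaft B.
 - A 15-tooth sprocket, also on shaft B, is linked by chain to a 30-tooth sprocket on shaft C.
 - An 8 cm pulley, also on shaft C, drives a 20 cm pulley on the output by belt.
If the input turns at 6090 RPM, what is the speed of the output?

Worm: ratio = 42/1 = 42, so shaft B turns at 6090 / 42 = 145 RPM.
Chain: ratio = 30/15 = 2, so shaft C turns at 145 / 2 = 72.5 RPM.
Belt: ratio = 20/8 = 2.5, so the output turns at 72.5 / 2.5 = 29 RPM.

29 RPM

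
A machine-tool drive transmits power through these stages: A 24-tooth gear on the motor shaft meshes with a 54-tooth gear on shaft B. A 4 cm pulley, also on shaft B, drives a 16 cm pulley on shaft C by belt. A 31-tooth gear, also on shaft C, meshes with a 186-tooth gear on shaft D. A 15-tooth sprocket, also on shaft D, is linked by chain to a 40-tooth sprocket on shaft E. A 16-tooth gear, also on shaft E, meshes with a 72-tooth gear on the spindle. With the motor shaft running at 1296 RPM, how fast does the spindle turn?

Gear mesh: ratio = 54/24 = 2.25, so shaft B turns at 1296 / 2.25 = 576 RPM.
Belt: ratio = 16/4 = 4, so shaft C turns at 576 / 4 = 144 RPM.
Gear mesh: ratio = 186/31 = 6, so shaft D turns at 144 / 6 = 24 RPM.
Chain: ratio = 40/15 = 2.6667, so shaft E turns at 24 / 2.6667 = 9 RPM.
Gear mesh: ratio = 72/16 = 4.5, so the spindle turns at 9 / 4.5 = 2 RPM.

2 RPM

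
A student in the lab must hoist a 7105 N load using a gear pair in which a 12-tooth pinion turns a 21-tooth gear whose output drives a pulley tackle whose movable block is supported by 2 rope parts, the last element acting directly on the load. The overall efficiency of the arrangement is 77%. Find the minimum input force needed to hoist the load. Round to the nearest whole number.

2636 N

Gear pair MA = 21/12 = 1.75.
Block-and-tackle MA = number of supporting rope parts = 2.
Combined ideal MA = 1.75 × 2 = 3.5.
Actual MA = 3.5 × 0.77 = 2.695.
Effort = load / actual MA = 7105 / 2.695 = 2636.4 N.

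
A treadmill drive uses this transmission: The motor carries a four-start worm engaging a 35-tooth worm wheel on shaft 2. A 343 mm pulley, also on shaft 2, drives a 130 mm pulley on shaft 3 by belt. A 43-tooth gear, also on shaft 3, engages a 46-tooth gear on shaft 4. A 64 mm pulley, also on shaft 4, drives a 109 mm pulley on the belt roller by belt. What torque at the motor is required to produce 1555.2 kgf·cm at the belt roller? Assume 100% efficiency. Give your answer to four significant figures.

Overall ratio R = 8.75 × 0.37901 × 1.0698 × 1.7031 = 6.0422.
Input torque = output torque / R = 1555.2 / 6.0422 = 257.39 kgf·cm.

257.4 kgf·cm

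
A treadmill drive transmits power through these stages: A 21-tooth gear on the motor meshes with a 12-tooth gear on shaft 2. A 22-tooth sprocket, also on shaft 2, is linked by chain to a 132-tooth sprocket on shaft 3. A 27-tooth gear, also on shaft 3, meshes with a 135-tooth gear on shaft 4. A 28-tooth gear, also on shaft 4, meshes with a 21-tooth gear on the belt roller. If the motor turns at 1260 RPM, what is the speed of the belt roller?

98 RPM

Gear mesh: ratio = 12/21 = 0.57143, so shaft 2 turns at 1260 / 0.57143 = 2205 RPM.
Chain: ratio = 132/22 = 6, so shaft 3 turns at 2205 / 6 = 367.5 RPM.
Gear mesh: ratio = 135/27 = 5, so shaft 4 turns at 367.5 / 5 = 73.5 RPM.
Gear mesh: ratio = 21/28 = 0.75, so the belt roller turns at 73.5 / 0.75 = 98 RPM.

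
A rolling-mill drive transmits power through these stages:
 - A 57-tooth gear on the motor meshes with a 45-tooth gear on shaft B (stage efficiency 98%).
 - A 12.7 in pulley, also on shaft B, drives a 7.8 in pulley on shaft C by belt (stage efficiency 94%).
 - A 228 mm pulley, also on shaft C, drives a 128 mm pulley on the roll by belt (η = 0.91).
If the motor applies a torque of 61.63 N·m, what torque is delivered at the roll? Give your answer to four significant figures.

Gear mesh: ratio = 45/57 = 0.78947; torque at shaft B = 61.63 × 0.78947 × 0.98 = 47.682 N·m.
Belt: ratio = 7.8/12.7 = 0.61417; torque at shaft C = 47.682 × 0.61417 × 0.94 = 27.528 N·m.
Belt: ratio = 128/228 = 0.5614; torque at the roll = 27.528 × 0.5614 × 0.91 = 14.063 N·m.

14.06 N·m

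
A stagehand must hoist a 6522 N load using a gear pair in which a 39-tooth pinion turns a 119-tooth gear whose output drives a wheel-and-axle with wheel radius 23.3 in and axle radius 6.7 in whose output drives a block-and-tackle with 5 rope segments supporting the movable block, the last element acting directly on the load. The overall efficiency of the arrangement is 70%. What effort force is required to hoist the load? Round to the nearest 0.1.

175.6 N

Gear pair MA = 119/39 = 3.0513.
Wheel-and-axle MA = R/r = 23.3/6.7 = 3.4776.
Block-and-tackle MA = number of supporting rope parts = 5.
Combined ideal MA = 3.0513 × 3.4776 × 5 = 53.056.
Actual MA = 53.056 × 0.70 = 37.139.
Effort = load / actual MA = 6522 / 37.139 = 175.61 N.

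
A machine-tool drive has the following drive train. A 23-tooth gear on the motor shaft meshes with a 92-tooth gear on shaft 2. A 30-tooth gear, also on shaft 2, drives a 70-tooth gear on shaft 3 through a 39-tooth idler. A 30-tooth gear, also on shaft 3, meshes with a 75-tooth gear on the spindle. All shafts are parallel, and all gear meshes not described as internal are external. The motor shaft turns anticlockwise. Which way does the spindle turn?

anticlockwise

the motor shaft → shaft 2: external mesh, 1 reversal → CW.
shaft 2 → shaft 3: driver → idler → driven is 2 external meshes, 2 reversals → CW.
shaft 3 → the spindle: external mesh, 1 reversal → CCW.
4 reversals in total — an even number — so the spindle turns the same way as the motor shaft.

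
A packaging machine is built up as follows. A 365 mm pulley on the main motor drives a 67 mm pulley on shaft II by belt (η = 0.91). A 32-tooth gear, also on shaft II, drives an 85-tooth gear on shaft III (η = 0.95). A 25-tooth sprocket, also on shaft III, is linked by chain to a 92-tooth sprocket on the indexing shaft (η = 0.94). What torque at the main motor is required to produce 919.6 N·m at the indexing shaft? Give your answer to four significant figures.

630.7 N·m

Overall ratio R = 0.18356 × 2.6562 × 3.68 = 1.7943; overall efficiency η = 0.91 × 0.95 × 0.94 = 0.8126.
Input torque = output torque / (R × η) = 919.6 / (1.7943 × 0.8126) = 630.68 N·m.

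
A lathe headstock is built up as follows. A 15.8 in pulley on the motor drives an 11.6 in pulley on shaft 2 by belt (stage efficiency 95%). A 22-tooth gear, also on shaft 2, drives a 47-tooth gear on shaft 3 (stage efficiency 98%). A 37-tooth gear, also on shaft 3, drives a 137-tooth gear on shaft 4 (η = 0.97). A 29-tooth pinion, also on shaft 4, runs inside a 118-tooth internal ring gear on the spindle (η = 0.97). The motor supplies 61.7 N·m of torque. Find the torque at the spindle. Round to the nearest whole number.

1277 N·m

After the belt (11.6/15.8): 61.7 × 0.73418 × 0.95 = 43.034 N·m
After the gear mesh (47/22): 43.034 × 2.1364 × 0.98 = 90.097 N·m
After the gear mesh (137/37): 90.097 × 3.7027 × 0.97 = 323.59 N·m
After the internal gear (118/29): 323.59 × 4.069 × 0.97 = 1277.2 N·m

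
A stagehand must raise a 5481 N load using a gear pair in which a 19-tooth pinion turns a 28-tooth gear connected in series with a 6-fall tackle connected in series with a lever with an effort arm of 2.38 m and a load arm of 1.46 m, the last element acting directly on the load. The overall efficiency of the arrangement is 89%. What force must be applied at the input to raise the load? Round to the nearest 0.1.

Gear pair MA = 28/19 = 1.4737.
Block-and-tackle MA = number of supporting rope parts = 6.
Lever MA = effort arm / load arm = 2.38/1.46 = 1.6301.
Combined ideal MA = 1.4737 × 6 × 1.6301 = 14.414.
Actual MA = 14.414 × 0.89 = 12.828.
Effort = load / actual MA = 5481 / 12.828 = 427.26 N.

427.3 N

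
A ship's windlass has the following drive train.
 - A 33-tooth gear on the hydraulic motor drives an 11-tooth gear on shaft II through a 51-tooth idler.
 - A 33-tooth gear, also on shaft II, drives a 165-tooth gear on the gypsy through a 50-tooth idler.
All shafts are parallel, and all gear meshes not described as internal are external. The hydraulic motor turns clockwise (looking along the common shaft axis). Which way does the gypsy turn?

clockwise

the hydraulic motor → shaft II: driver → idler → driven is 2 external meshes, 2 reversals → CW.
shaft II → the gypsy: driver → idler → driven is 2 external meshes, 2 reversals → CW.
4 reversals in total — an even number — so the gypsy turns the same way as the hydraulic motor.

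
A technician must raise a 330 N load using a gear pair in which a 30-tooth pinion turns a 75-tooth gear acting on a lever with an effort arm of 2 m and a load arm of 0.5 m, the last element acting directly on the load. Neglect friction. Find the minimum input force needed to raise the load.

Gear pair MA = 75/30 = 2.5.
Lever MA = effort arm / load arm = 2/0.5 = 4.
Combined ideal MA = 2.5 × 4 = 10.
Effort = load / MA = 330 / 10 = 33 N.

33 N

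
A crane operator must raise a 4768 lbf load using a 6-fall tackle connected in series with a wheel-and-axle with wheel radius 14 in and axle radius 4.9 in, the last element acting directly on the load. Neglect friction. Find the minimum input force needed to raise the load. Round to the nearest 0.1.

278.1 lbf

Block-and-tackle MA = number of supporting rope parts = 6.
Wheel-and-axle MA = R/r = 14/4.9 = 2.8571.
Combined ideal MA = 6 × 2.8571 = 17.143.
Effort = load / MA = 4768 / 17.143 = 278.13 lbf.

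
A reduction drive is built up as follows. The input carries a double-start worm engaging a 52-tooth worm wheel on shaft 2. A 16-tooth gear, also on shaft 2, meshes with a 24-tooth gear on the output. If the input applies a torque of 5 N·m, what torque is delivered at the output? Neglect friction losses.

After the worm (52/2): 5 × 26 = 130 N·m
After the gear mesh (24/16): 130 × 1.5 = 195 N·m

195 N·m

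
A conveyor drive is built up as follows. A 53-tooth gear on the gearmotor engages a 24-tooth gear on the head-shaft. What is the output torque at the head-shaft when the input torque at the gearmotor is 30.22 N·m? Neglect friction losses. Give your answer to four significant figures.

13.68 N·m

Gear mesh: ratio = 24/53 = 0.45283; torque at the head-shaft = 30.22 × 0.45283 = 13.685 N·m.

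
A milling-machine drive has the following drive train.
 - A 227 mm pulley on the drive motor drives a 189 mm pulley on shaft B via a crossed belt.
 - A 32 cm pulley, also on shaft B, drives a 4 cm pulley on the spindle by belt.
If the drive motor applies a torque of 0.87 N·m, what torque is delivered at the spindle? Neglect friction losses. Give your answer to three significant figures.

0.0905 N·m

Belt: ratio = 189/227 = 0.8326; torque at shaft B = 0.87 × 0.8326 = 0.72436 N·m.
Belt: ratio = 4/32 = 0.125; torque at the spindle = 0.72436 × 0.125 = 0.090545 N·m.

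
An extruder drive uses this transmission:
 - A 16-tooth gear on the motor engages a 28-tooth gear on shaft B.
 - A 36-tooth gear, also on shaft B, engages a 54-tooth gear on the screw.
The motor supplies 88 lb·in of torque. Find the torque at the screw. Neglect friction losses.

gear mesh 28/16 = 1.75 → τ = 88·1.75 = 154 lb·in
gear mesh 54/36 = 1.5 → τ = 154·1.5 = 231 lb·in

231 lb·in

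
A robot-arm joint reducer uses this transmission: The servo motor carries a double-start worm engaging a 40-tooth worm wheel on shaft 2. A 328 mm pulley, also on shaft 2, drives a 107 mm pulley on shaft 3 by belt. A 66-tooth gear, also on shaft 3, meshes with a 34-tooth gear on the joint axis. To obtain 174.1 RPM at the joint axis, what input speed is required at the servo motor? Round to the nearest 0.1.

585.2 RPM

Overall ratio R = 20 × 0.32622 × 0.51515 = 3.361.
Required input speed = output speed × R = 174.1 × 3.361 = 585.16 RPM.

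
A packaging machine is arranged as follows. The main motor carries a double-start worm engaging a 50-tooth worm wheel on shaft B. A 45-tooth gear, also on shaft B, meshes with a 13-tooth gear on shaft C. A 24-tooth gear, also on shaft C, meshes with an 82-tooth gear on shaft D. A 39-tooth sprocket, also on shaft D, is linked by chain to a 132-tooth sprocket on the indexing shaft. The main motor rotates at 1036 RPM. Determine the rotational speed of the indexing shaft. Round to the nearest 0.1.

12.4 RPM

worm 50/2 = 25 → 1036/25 = 41.44 RPM
gear mesh 13/45 = 0.28889 → 41.44/0.28889 = 143.45 RPM
gear mesh 82/24 = 3.4167 → 143.45/3.4167 = 41.984 RPM
chain 132/39 = 3.3846 → 41.984/3.3846 = 12.404 RPM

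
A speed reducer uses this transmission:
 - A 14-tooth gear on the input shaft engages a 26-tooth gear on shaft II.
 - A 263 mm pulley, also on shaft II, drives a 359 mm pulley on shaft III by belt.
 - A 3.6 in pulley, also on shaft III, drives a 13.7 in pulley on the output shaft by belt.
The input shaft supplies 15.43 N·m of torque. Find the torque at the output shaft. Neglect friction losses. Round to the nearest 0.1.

After the gear mesh (26/14): 15.43 × 1.8571 = 28.656 N·m
After the belt (359/263): 28.656 × 1.365 = 39.116 N·m
After the belt (13.7/3.6): 39.116 × 3.8056 = 148.86 N·m

148.9 N·m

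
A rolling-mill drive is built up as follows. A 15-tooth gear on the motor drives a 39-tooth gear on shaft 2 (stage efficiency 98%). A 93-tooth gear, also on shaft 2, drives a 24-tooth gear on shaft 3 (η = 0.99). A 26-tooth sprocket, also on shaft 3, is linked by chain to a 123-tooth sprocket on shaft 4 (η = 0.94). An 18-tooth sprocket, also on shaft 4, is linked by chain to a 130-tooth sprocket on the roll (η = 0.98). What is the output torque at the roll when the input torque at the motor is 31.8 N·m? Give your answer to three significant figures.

After the gear mesh (39/15): 31.8 × 2.6 × 0.98 = 81.026 N·m
After the gear mesh (24/93): 81.026 × 0.25806 × 0.99 = 20.701 N·m
After the chain (123/26): 20.701 × 4.7308 × 0.94 = 92.055 N·m
After the chain (130/18): 92.055 × 7.2222 × 0.98 = 651.55 N·m

652 N·m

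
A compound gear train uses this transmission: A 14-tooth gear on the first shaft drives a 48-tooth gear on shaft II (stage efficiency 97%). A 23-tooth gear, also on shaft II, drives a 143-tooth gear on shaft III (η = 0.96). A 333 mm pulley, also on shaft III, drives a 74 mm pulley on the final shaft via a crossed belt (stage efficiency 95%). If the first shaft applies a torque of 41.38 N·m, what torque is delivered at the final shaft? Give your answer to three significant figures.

gear mesh 48/14 = 3.4286 → τ = 41.38·3.4286·0.97 = 137.62 N·m
gear mesh 143/23 = 6.2174 → τ = 137.62·6.2174·0.96 = 821.4 N·m
belt 74/333 = 0.22222 → τ = 821.4·0.22222·0.95 = 173.41 N·m

173 N·m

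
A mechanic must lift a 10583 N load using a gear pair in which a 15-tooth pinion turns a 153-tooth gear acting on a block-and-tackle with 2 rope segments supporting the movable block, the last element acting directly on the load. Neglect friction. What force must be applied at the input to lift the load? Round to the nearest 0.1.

Gear pair MA = 153/15 = 10.2.
Block-and-tackle MA = number of supporting rope parts = 2.
Combined ideal MA = 10.2 × 2 = 20.4.
Effort = load / MA = 10583 / 20.4 = 518.77 N.

518.8 N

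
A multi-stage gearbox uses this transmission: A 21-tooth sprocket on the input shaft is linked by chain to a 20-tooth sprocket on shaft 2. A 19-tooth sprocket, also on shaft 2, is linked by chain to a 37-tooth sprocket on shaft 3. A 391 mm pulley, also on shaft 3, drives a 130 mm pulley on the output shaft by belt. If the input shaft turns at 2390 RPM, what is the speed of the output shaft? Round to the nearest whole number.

chain 20/21 = 0.95238 → 2390/0.95238 = 2509.5 RPM
chain 37/19 = 1.9474 → 2509.5/1.9474 = 1288.7 RPM
belt 130/391 = 0.33248 → 1288.7/0.33248 = 3875.9 RPM

3876 RPM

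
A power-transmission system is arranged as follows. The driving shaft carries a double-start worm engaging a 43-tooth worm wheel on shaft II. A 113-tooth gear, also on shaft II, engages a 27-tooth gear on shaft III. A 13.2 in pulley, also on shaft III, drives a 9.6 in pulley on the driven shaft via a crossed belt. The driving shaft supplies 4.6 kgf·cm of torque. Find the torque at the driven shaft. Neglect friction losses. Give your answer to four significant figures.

17.19 kgf·cm

Worm: ratio = 43/2 = 21.5; torque at shaft II = 4.6 × 21.5 = 98.9 kgf·cm.
Gear mesh: ratio = 27/113 = 0.23894; torque at shaft III = 98.9 × 0.23894 = 23.631 kgf·cm.
Belt: ratio = 9.6/13.2 = 0.72727; torque at the driven shaft = 23.631 × 0.72727 = 17.186 kgf·cm.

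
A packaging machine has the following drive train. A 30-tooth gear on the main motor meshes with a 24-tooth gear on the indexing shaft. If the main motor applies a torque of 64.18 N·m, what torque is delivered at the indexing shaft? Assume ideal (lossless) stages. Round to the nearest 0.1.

Gear mesh: ratio = 24/30 = 0.8; torque at the indexing shaft = 64.18 × 0.8 = 51.344 N·m.

51.3 N·m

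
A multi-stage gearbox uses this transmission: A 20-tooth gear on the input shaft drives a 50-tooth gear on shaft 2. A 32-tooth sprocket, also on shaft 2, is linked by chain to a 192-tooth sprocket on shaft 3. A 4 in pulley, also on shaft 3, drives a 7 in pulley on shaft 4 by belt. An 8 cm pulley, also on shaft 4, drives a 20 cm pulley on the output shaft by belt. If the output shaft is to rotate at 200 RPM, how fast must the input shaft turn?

Overall ratio R = 2.5 × 6 × 1.75 × 2.5 = 65.625.
Required input speed = output speed × R = 200 × 65.625 = 13125 RPM.

13125 RPM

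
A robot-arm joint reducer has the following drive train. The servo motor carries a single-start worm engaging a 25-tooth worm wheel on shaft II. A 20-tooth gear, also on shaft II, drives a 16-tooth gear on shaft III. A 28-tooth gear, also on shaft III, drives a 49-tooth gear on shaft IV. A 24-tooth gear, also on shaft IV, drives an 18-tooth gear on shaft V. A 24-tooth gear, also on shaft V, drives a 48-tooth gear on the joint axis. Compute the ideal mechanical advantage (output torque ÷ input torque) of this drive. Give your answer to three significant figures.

52.5

Each stage contributes driven/driver: worm 25/1 = 25, gear mesh 16/20 = 0.8, gear mesh 49/28 = 1.75, gear mesh 18/24 = 0.75, gear mesh 48/24 = 2.
Overall: 25 × 0.8 × 1.75 × 0.75 × 2 = 52.5.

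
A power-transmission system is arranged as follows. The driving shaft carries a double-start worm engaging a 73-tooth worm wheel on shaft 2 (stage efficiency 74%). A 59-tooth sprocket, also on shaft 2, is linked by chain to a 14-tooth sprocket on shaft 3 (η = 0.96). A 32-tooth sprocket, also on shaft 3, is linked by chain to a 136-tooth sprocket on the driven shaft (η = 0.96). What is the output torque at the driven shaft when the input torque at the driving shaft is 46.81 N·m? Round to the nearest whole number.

After the worm (73/2): 46.81 × 36.5 × 0.74 = 1264.3 N·m
After the chain (14/59): 1264.3 × 0.23729 × 0.96 = 288.01 N·m
After the chain (136/32): 288.01 × 4.25 × 0.96 = 1175.1 N·m

1175 N·m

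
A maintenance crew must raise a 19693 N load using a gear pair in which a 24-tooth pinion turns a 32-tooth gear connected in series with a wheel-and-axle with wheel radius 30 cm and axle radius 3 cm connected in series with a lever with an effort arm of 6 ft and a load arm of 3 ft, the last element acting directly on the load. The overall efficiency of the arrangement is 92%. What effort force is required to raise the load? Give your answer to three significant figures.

803 N

Gear pair MA = 32/24 = 1.3333.
Wheel-and-axle MA = R/r = 30/3 = 10.
Lever MA = effort arm / load arm = 6/3 = 2.
Combined ideal MA = 1.3333 × 10 × 2 = 26.667.
Actual MA = 26.667 × 0.92 = 24.533.
Effort = load / actual MA = 19693 / 24.533 = 802.7 N.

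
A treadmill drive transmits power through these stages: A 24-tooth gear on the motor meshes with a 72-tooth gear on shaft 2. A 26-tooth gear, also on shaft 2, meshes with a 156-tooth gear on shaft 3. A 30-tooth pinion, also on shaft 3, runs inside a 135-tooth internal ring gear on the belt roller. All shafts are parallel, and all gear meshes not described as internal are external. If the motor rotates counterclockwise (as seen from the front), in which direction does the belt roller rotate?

counterclockwise

the motor → shaft 2: external mesh, 1 reversal → CW.
shaft 2 → shaft 3: external mesh, 1 reversal → CCW.
shaft 3 → the belt roller: internal mesh, same direction → CCW.
2 reversals in total — an even number — so the belt roller turns the same way as the motor.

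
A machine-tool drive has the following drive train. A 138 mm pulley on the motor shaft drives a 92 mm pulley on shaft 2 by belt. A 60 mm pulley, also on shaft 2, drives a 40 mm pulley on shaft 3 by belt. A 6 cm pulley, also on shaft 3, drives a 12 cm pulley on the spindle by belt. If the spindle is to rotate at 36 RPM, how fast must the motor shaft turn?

32 RPM

Overall ratio R = 0.66667 × 0.66667 × 2 = 0.88889.
Required input speed = output speed × R = 36 × 0.88889 = 32 RPM.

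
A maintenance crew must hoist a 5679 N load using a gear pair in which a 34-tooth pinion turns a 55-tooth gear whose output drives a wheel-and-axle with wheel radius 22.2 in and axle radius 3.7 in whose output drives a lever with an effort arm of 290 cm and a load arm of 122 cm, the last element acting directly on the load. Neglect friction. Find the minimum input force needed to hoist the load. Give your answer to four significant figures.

246.1 N

Gear pair MA = 55/34 = 1.6176.
Wheel-and-axle MA = R/r = 22.2/3.7 = 6.
Lever MA = effort arm / load arm = 290/122 = 2.377.
Combined ideal MA = 1.6176 × 6 × 2.377 = 23.071.
Effort = load / MA = 5679 / 23.071 = 246.15 N.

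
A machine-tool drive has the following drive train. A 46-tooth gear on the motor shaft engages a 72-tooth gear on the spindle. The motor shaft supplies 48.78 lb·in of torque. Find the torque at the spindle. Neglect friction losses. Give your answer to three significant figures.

After the gear mesh (72/46): 48.78 × 1.5652 = 76.351 lb·in

76.4 lb·in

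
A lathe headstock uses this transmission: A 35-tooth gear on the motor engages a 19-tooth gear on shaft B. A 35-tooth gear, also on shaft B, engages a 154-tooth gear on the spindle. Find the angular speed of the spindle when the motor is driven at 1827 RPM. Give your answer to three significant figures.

765 RPM

Gear mesh: ratio = 19/35 = 0.54286, so shaft B turns at 1827 / 0.54286 = 3365.5 RPM.
Gear mesh: ratio = 154/35 = 4.4, so the spindle turns at 3365.5 / 4.4 = 764.89 RPM.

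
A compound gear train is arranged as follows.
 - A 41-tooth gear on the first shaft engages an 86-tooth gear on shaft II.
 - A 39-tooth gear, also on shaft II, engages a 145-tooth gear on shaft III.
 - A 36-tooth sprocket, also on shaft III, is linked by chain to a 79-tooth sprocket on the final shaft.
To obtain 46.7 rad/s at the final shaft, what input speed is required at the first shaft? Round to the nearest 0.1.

799.2 rad/s

Overall ratio R = 2.0976 × 3.7179 × 2.1944 = 17.114.
Required input speed = output speed × R = 46.7 × 17.114 = 799.21 rad/s.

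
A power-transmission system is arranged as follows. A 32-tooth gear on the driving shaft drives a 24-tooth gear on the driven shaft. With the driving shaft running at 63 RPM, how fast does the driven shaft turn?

84 RPM

gear mesh 24/32 = 0.75 → 63/0.75 = 84 RPM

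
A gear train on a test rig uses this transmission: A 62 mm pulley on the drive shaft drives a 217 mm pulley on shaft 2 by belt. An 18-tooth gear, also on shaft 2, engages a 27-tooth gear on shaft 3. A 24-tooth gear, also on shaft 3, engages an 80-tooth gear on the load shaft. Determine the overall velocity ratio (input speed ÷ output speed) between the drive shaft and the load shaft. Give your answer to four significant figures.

Each stage contributes driven/driver: belt 217/62 = 3.5, gear mesh 27/18 = 1.5, gear mesh 80/24 = 3.3333.
Overall: 3.5 × 1.5 × 3.3333 = 17.5.

17.50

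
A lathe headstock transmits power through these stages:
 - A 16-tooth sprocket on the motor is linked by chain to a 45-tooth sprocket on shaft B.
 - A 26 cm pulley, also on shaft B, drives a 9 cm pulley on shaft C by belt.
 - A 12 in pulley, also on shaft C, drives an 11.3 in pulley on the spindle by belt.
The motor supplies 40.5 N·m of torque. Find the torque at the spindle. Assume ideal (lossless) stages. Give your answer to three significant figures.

37.1 N·m

After the chain (45/16): 40.5 × 2.8125 = 113.91 N·m
After the belt (9/26): 113.91 × 0.34615 = 39.429 N·m
After the belt (11.3/12): 39.429 × 0.94167 = 37.129 N·m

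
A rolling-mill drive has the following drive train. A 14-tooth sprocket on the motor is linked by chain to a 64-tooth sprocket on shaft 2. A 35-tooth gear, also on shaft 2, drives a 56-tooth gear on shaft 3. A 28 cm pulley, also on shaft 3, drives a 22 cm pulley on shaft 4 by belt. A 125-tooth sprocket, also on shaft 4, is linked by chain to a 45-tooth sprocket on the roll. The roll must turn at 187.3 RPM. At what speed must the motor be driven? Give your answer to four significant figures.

387.5 RPM

Overall ratio R = 4.5714 × 1.6 × 0.78571 × 0.36 = 2.0689.
Required input speed = output speed × R = 187.3 × 2.0689 = 387.5 RPM.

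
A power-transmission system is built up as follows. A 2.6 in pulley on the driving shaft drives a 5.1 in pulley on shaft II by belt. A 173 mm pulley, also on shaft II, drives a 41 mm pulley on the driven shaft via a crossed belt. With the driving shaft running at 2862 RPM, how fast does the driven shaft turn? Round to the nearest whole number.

6157 RPM

Belt: ratio = 5.1/2.6 = 1.9615, so shaft II turns at 2862 / 1.9615 = 1459.1 RPM.
Belt: ratio = 41/173 = 0.23699, so the driven shaft turns at 1459.1 / 0.23699 = 6156.5 RPM.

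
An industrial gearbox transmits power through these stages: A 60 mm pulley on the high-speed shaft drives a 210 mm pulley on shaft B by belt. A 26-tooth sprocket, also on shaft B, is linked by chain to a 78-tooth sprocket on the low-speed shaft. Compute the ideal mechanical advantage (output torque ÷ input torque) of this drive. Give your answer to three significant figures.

10.5

Each stage contributes driven/driver: belt 210/60 = 3.5, chain 78/26 = 3.
Overall: 3.5 × 3 = 10.5.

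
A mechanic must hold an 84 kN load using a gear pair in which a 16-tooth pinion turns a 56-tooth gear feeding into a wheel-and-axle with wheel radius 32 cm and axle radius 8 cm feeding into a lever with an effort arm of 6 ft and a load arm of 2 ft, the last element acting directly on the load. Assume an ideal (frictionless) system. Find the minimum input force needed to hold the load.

Gear pair MA = 56/16 = 3.5.
Wheel-and-axle MA = R/r = 32/8 = 4.
Lever MA = effort arm / load arm = 6/2 = 3.
Combined ideal MA = 3.5 × 4 × 3 = 42.
Effort = load / MA = 84 / 42 = 2 kN.

2 kN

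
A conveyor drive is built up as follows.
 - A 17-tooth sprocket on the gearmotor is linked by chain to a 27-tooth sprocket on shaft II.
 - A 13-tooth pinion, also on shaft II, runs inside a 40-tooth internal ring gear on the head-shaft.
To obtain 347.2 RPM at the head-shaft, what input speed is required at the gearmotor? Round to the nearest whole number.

Overall ratio R = 1.5882 × 3.0769 = 4.8869.
Required input speed = output speed × R = 347.2 × 4.8869 = 1696.7 RPM.

1697 RPM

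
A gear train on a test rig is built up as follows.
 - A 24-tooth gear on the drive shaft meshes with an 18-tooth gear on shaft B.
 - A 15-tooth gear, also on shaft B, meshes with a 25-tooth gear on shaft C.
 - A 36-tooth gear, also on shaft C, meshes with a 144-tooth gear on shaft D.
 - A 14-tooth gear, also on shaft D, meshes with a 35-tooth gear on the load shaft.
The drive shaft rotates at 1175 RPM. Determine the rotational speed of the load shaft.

94 RPM

the drive shaft → shaft B (gear mesh, 18/24): 1175 ÷ 0.75 = 1566.7 RPM
shaft B → shaft C (gear mesh, 25/15): 1566.7 ÷ 1.6667 = 940 RPM
shaft C → shaft D (gear mesh, 144/36): 940 ÷ 4 = 235 RPM
shaft D → the load shaft (gear mesh, 35/14): 235 ÷ 2.5 = 94 RPM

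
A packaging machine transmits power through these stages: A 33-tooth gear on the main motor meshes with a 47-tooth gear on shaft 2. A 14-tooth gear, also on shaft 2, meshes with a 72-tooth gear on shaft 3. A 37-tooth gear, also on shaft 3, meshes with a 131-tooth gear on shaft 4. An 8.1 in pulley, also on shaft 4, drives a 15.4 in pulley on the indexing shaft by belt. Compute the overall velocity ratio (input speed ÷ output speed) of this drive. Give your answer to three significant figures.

Each stage contributes driven/driver: gear mesh 47/33 = 1.4242, gear mesh 72/14 = 5.1429, gear mesh 131/37 = 3.5405, belt 15.4/8.1 = 1.9012.
Overall: 1.4242 × 5.1429 × 3.5405 × 1.9012 = 49.305.

49.3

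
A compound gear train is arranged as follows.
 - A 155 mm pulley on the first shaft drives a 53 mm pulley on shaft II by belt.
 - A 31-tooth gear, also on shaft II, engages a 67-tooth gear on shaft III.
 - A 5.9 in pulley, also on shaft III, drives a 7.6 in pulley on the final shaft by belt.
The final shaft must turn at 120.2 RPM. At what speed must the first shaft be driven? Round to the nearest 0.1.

Overall ratio R = 0.34194 × 2.1613 × 1.2881 = 0.95196.
Required input speed = output speed × R = 120.2 × 0.95196 = 114.43 RPM.

114.4 RPM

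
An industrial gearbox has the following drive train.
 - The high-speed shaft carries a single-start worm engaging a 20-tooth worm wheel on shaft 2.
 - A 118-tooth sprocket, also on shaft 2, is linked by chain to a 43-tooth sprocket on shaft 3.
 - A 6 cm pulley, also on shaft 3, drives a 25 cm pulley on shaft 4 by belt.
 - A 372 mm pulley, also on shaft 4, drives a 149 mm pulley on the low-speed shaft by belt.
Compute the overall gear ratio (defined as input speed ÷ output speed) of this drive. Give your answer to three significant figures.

Each stage contributes driven/driver: worm 20/1 = 20, chain 43/118 = 0.36441, belt 25/6 = 4.1667, belt 149/372 = 0.40054.
Overall: 20 × 0.36441 × 4.1667 × 0.40054 = 12.163.

12.2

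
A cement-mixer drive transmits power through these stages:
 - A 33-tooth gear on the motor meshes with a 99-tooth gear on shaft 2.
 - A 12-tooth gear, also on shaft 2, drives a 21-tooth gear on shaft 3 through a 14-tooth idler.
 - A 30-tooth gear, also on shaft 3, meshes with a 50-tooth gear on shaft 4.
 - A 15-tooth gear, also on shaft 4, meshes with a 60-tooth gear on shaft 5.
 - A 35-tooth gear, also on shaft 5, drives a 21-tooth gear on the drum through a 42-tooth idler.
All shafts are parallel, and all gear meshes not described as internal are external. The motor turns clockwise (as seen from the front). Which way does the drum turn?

the motor → shaft 2: external mesh, 1 reversal → CCW.
shaft 2 → shaft 3: driver → idler → driven is 2 external meshes, 2 reversals → CCW.
shaft 3 → shaft 4: external mesh, 1 reversal → CW.
shaft 4 → shaft 5: external mesh, 1 reversal → CCW.
shaft 5 → the drum: driver → idler → driven is 2 external meshes, 2 reversals → CCW.
7 reversals in total — an odd number — so the drum turns opposite to the motor.

counterclockwise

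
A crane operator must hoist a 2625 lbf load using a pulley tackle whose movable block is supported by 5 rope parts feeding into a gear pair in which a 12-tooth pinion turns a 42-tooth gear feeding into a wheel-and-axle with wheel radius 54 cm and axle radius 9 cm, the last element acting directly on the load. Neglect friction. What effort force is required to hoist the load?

25 lbf

Block-and-tackle MA = number of supporting rope parts = 5.
Gear pair MA = 42/12 = 3.5.
Wheel-and-axle MA = R/r = 54/9 = 6.
Combined ideal MA = 5 × 3.5 × 6 = 105.
Effort = load / MA = 2625 / 105 = 25 lbf.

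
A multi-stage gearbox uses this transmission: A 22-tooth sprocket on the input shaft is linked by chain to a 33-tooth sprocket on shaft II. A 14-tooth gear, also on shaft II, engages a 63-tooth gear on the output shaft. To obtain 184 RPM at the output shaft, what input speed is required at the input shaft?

Overall ratio R = 1.5 × 4.5 = 6.75.
Required input speed = output speed × R = 184 × 6.75 = 1242 RPM.

1242 RPM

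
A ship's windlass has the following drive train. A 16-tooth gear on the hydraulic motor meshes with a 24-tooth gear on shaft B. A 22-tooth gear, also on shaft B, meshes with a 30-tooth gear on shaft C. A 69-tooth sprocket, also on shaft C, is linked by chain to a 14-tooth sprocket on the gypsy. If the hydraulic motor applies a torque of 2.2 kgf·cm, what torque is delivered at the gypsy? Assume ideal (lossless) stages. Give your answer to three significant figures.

After the gear mesh (24/16): 2.2 × 1.5 = 3.3 kgf·cm
After the gear mesh (30/22): 3.3 × 1.3636 = 4.5 kgf·cm
After the chain (14/69): 4.5 × 0.2029 = 0.91304 kgf·cm

0.913 kgf·cm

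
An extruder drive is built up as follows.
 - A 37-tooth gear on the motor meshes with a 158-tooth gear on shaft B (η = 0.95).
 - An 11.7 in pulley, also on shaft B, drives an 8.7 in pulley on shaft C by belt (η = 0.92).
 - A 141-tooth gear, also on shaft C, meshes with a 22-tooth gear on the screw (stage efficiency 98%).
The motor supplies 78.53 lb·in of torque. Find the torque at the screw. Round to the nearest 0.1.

gear mesh 158/37 = 4.2703 → τ = 78.53·4.2703·0.95 = 318.58 lb·in
belt 8.7/11.7 = 0.74359 → τ = 318.58·0.74359·0.92 = 217.94 lb·in
gear mesh 22/141 = 0.15603 → τ = 217.94·0.15603·0.98 = 33.325 lb·in

33.3 lb·in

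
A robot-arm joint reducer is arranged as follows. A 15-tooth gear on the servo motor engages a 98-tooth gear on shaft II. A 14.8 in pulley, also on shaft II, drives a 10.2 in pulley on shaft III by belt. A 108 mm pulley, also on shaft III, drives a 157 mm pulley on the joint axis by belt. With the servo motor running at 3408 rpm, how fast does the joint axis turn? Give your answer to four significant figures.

520.7 rpm

gear mesh 98/15 = 6.5333 → 3408/6.5333 = 521.63 rpm
belt 10.2/14.8 = 0.68919 → 521.63/0.68919 = 756.88 rpm
belt 157/108 = 1.4537 → 756.88/1.4537 = 520.66 rpm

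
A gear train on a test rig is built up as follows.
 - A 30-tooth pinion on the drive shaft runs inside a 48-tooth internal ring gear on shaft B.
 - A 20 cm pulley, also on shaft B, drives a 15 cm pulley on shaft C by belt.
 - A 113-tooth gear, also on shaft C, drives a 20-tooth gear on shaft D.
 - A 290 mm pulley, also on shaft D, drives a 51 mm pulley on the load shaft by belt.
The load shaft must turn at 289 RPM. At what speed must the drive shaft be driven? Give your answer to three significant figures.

Overall ratio R = 1.6 × 0.75 × 0.17699 × 0.17586 = 0.037351.
Required input speed = output speed × R = 289 × 0.037351 = 10.795 RPM.

10.8 RPM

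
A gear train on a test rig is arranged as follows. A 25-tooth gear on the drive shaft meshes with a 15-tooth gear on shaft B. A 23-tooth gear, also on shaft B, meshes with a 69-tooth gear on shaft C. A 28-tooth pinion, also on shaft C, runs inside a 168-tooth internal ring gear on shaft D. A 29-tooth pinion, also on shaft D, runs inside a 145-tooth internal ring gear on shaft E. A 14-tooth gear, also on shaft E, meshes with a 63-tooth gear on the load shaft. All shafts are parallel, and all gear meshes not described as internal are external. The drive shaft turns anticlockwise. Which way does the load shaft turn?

the drive shaft → shaft B: external mesh, 1 reversal → CW.
shaft B → shaft C: external mesh, 1 reversal → CCW.
shaft C → shaft D: internal mesh, same direction → CCW.
shaft D → shaft E: internal mesh, same direction → CCW.
shaft E → the load shaft: external mesh, 1 reversal → CW.
3 reversals in total — an odd number — so the load shaft turns opposite to the drive shaft.

clockwise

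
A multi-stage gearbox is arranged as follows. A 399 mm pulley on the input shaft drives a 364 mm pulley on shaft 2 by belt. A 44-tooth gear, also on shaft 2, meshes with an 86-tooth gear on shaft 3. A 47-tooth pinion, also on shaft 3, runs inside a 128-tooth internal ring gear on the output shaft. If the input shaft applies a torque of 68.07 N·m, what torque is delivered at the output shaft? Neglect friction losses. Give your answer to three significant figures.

331 N·m

After the belt (364/399): 68.07 × 0.91228 = 62.099 N·m
After the gear mesh (86/44): 62.099 × 1.9545 = 121.38 N·m
After the internal gear (128/47): 121.38 × 2.7234 = 330.55 N·m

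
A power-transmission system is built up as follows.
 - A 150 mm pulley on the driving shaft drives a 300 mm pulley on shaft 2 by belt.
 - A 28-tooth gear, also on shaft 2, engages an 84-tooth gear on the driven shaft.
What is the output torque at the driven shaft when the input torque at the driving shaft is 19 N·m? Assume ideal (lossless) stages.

belt 300/150 = 2 → τ = 19·2 = 38 N·m
gear mesh 84/28 = 3 → τ = 38·3 = 114 N·m

114 N·m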